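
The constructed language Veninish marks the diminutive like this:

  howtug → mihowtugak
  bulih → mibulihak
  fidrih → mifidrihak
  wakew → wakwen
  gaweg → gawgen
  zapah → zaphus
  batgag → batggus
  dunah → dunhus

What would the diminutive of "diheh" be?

howtug and gaweg both end in -g yet inflect differently (mihowtugak, gawgen), so the final letter is not what conditions the rule; the last vowel is.
"diheh" has last vowel 'e'. The stems whose last vowel is 'e' (wakew → wakwen, gaweg → gawgen) delete the last vowel and add -en.
So diheh → dihhen.

dihhen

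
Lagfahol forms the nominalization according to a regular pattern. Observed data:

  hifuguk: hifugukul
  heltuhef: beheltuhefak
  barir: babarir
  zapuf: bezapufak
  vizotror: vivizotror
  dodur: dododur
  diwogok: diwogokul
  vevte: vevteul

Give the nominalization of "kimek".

kimekul

"kimek" ends in -k. The stems ending in -k (hifuguk → hifugukul, diwogok → diwogokul) add -ul.
The other patterns: stems ending in -r repeat the first consonant+vowel as a prefix; stems ending in -f add be- … -ak around the stem.
So kimek → kimekul.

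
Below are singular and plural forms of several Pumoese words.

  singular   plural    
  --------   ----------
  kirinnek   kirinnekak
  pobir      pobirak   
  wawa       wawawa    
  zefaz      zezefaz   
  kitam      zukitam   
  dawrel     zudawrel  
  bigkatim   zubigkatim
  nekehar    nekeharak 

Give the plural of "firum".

zufirum

"firum" ends in -m. The stems ending in -m (bigkatim → zubigkatim, kitam → zukitam) add the prefix zu-.
The other patterns: stems ending in -a or -z repeat the first consonant+vowel as a prefix; stems ending in -k or -r add -ak.
So firum → zufirum.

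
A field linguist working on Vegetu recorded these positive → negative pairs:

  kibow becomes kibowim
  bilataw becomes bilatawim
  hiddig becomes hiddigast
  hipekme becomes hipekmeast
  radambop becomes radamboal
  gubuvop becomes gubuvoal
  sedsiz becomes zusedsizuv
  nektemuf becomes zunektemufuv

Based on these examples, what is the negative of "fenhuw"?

kibow and radambop both have last vowel 'o' yet inflect differently (kibowim, radamboal), so the last vowel is not what conditions the rule; the final letter is.
"fenhuw" ends in -w. The stems ending in -w (kibow → kibowim, bilataw → bilatawim) add -im.
So fenhuw → fenhuwim.

fenhuwim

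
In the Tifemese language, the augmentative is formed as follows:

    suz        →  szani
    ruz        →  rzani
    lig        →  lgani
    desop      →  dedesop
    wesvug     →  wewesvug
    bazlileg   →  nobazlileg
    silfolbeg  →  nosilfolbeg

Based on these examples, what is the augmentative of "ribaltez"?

lig and wesvug both end in -g yet inflect differently (lgani, wewesvug), so the final letter is not what conditions the rule; the number of vowels is.
"ribaltez" has 3 vowels. The stems with 3 vowels (silfolbeg → nosilfolbeg, bazlileg → nobazlileg) add the prefix no-.
The other patterns: stems with 1 vowel delete the last vowel and add -ani; stems with 2 vowels repeat the first consonant+vowel as a prefix.
So ribaltez → noribaltez.

noribaltez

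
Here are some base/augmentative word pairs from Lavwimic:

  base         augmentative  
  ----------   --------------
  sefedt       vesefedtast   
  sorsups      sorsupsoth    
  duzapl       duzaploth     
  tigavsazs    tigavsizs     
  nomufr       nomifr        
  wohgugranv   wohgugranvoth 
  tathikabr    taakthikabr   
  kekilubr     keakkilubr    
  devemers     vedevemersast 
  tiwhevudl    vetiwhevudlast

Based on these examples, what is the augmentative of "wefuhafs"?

wefuhifs

"wefuhafs" has second-to-last letter 'f'. The one such stem in the data (nomufr → nomifr) changes the last vowel to 'i' (as does tigavsazs), so the same rule applies.
The other patterns: stems whose second-to-last letter is 'n' or 'p' add -oth; stems whose second-to-last letter is 'b' insert -ak- after the first vowel; stems whose second-to-last letter is 'd' or 'r' add ve- … -ast around the stem.
So wefuhafs → wefuhifs.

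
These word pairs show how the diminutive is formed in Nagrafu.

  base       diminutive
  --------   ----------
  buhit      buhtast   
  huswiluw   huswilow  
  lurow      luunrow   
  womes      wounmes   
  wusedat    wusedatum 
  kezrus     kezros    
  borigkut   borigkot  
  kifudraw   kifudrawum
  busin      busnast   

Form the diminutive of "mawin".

mawnast

buhit and wusedat both end in -t yet inflect differently (buhtast, wusedatum), so the final letter is not what conditions the rule; the last vowel is.
"mawin" has last vowel 'i'. The stems whose last vowel is 'i' (busin → busnast, buhit → buhtast) delete the last vowel and add -ast.
So mawin → mawnast.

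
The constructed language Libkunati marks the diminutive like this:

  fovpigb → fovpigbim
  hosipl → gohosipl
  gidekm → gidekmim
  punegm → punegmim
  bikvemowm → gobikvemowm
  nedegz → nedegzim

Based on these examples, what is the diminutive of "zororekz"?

zororekzim

punegm and bikvemowm both end in -m yet inflect differently (punegmim, gobikvemowm), so the final letter is not what conditions the rule; the second-to-last letter is.
"zororekz" has second-to-last letter 'k'. The one such stem in the data (gidekm → gidekmim) adds -im, so the same rule applies.
So zororekz → zororekzim.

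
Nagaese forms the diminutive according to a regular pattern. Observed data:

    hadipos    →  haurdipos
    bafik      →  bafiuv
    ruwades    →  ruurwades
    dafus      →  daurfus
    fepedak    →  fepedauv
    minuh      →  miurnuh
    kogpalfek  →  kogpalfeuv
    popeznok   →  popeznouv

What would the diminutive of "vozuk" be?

vozuuv

popeznok and hadipos both have last vowel 'o' yet inflect differently (popeznouv, haurdipos), so the last vowel is not what conditions the rule; the final letter is.
"vozuk" ends in -k. The stems ending in -k (kogpalfek → kogpalfeuv, popeznok → popeznouv, fepedak → fepedauv) drop the final letter and add -uv.
So vozuk → vozuuv.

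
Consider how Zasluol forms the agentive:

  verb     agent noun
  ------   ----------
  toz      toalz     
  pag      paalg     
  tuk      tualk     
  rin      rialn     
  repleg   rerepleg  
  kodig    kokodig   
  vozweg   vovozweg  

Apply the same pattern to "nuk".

nualk

"nuk" has 1 vowel. The stems with 1 vowel (toz → toalz, pag → paalg, tuk → tualk) insert -al- after the first vowel.
The other pattern: stems with 2 vowels repeat the first consonant+vowel as a prefix.
So nuk → nualk.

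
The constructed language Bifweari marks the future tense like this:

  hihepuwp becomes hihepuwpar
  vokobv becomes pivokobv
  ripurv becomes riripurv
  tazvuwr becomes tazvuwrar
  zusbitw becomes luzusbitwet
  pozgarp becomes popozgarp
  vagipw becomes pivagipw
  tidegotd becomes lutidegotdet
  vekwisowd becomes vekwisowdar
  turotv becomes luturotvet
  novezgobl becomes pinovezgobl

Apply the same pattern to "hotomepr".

ripurv and turotv both end in -v yet inflect differently (riripurv, luturotvet), so the final letter is not what conditions the rule; the second-to-last letter is.
"hotomepr" has second-to-last letter 'p'. The one such stem in the data (vagipw → pivagipw) adds the prefix pi-, so the same rule applies.
The other patterns: stems whose second-to-last letter is 'r' repeat the first consonant+vowel as a prefix; stems whose second-to-last letter is 't' add lu- … -et around the stem; stems whose second-to-last letter is 'w' add -ar.
So hotomepr → pihotomepr.

pihotomepr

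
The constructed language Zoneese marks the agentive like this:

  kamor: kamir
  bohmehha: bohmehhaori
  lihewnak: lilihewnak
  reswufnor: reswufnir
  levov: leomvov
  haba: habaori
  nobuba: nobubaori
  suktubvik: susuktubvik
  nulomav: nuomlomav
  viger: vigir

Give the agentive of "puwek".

pupuwek

lihewnak and haba both have last vowel 'a' yet inflect differently (lilihewnak, habaori), so the last vowel is not what conditions the rule; the final letter is.
"puwek" ends in -k. The stems ending in -k (suktubvik → susuktubvik, lihewnak → lilihewnak) repeat the first consonant+vowel as a prefix.
The other patterns: stems ending in -a add -ori; stems ending in -r change the last vowel to 'i'; stems ending in -v insert -om- after the first vowel.
So puwek → pupuwek.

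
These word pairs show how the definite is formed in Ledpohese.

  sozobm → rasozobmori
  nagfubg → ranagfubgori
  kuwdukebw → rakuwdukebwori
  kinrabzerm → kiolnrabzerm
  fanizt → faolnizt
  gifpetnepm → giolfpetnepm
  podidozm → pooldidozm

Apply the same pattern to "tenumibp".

sozobm and kinrabzerm both end in -m yet inflect differently (rasozobmori, kiolnrabzerm), so the final letter is not what conditions the rule; the second-to-last letter is.
"tenumibp" has second-to-last letter 'b'. The stems whose second-to-last letter is 'b' (sozobm → rasozobmori, nagfubg → ranagfubgori, kuwdukebw → rakuwdukebwori) add ra- … -ori around the stem.
So tenumibp → ratenumibpori.

ratenumibpori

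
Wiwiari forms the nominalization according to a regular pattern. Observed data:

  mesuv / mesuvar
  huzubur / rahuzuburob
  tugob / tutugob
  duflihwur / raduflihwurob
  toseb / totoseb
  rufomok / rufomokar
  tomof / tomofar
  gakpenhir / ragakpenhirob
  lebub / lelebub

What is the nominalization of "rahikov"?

rahikovar

duflihwur and lebub both have last vowel 'u' yet inflect differently (raduflihwurob, lelebub), so the last vowel is not what conditions the rule; the final letter is.
"rahikov" ends in -v. The one such stem in the data (mesuv → mesuvar) adds -ar, so the same rule applies.
So rahikov → rahikovar.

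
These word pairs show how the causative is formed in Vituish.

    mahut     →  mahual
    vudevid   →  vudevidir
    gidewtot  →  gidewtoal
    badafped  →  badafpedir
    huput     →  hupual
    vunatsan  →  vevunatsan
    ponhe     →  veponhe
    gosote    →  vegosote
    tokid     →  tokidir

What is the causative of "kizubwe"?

badafped and gosote both have last vowel 'e' yet inflect differently (badafpedir, vegosote), so the last vowel is not what conditions the rule; the final letter is.
"kizubwe" ends in -e. The stems ending in -e (gosote → vegosote, ponhe → veponhe) add the prefix ve-.
The other patterns: stems ending in -t drop the final letter and add -al; stems ending in -d add -ir.
So kizubwe → vekizubwe.

vekizubwe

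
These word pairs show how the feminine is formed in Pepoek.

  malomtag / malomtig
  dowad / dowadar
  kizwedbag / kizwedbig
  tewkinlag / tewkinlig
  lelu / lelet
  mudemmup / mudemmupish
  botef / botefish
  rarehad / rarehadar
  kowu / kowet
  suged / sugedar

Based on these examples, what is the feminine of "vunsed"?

vunsedar

dowad and kizwedbag both have last vowel 'a' yet inflect differently (dowadar, kizwedbig), so the last vowel is not what conditions the rule; the final letter is.
"vunsed" ends in -d. The stems ending in -d (dowad → dowadar, suged → sugedar, rarehad → rarehadar) add -ar.
The other patterns: stems ending in -g change the last vowel to 'i'; stems ending in -u drop the final letter and add -et; stems ending in -f or -p add -ish.
So vunsed → vunsedar.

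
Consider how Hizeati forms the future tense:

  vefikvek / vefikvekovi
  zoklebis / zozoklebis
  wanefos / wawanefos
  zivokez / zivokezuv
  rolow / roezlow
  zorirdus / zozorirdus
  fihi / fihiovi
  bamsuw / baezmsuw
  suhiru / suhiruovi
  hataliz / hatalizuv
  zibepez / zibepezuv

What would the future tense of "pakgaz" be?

zoklebis and hataliz both have last vowel 'i' yet inflect differently (zozoklebis, hatalizuv), so the last vowel is not what conditions the rule; the final letter is.
"pakgaz" ends in -z. The stems ending in -z (zivokez → zivokezuv, zibepez → zibepezuv, hataliz → hatalizuv) add -uv.
So pakgaz → pakgazuv.

pakgazuv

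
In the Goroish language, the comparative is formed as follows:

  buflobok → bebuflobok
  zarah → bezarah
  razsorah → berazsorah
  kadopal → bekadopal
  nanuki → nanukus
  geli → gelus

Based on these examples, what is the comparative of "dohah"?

"dohah" ends in a consonant. The stems ending in a consonant (buflobok → bebuflobok, zarah → bezarah, razsorah → berazsorah) add the prefix be-.
The other pattern: stems ending in a vowel drop the final letter and add -us.
So dohah → bedohah.

bedohah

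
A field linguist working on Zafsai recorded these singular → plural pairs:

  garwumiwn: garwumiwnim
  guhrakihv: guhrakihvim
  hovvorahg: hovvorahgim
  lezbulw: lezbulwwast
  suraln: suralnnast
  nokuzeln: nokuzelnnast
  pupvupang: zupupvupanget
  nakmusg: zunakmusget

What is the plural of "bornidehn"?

garwumiwn and suraln both end in -n yet inflect differently (garwumiwnim, suralnnast), so the final letter is not what conditions the rule; the second-to-last letter is.
"bornidehn" has second-to-last letter 'h'. The stems whose second-to-last letter is 'h' (guhrakihv → guhrakihvim, hovvorahg → hovvorahgim) add -im.
The other patterns: stems whose second-to-last letter is 'l' double the final consonant and add -ast; stems whose second-to-last letter is 'n' or 's' add zu- … -et around the stem.
So bornidehn → bornidehnim.

bornidehnim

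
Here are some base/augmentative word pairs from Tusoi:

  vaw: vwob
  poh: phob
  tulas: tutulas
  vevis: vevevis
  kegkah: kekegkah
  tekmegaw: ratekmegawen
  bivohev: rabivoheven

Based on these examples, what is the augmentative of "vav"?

vvob

"vav" has 1 vowel. The stems with 1 vowel (vaw → vwob, poh → phob) delete the last vowel and add -ob.
The other patterns: stems with 2 vowels repeat the first consonant+vowel as a prefix; stems with 3 vowels add ra- … -en around the stem.
So vav → vvob.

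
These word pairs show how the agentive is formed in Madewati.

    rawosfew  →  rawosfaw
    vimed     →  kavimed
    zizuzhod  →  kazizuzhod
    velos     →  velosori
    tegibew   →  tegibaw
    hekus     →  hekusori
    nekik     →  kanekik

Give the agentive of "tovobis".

"tovobis" ends in -s. The stems ending in -s (velos → velosori, hekus → hekusori) add -ori.
The other patterns: stems ending in -w change the last vowel to 'a'; stems ending in -d or -k add the prefix ka-.
So tovobis → tovobisori.

tovobisori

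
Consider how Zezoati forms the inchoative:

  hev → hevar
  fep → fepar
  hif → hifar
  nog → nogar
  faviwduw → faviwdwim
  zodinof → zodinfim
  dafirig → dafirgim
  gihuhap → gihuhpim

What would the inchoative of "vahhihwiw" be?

hif and zodinof both end in -f yet inflect differently (hifar, zodinfim), so the final letter is not what conditions the rule; the number of vowels is.
"vahhihwiw" has 3 vowels. The stems with 3 vowels (faviwduw → faviwdwim, zodinof → zodinfim, dafirig → dafirgim) delete the last vowel and add -im.
The other pattern: stems with 1 vowel add -ar.
So vahhihwiw → vahhihwwim.

vahhihwwim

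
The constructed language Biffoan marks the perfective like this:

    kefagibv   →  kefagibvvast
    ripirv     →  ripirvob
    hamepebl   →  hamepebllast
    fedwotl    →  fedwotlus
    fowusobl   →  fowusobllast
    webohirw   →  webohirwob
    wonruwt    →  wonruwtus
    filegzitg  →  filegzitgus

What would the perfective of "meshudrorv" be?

"meshudrorv" has second-to-last letter 'r'. The stems whose second-to-last letter is 'r' (ripirv → ripirvob, webohirw → webohirwob) add -ob.
The other patterns: stems whose second-to-last letter is 'b' double the final consonant and add -ast; stems whose second-to-last letter is 't' or 'w' add -us.
So meshudrorv → meshudrorvob.

meshudrorvob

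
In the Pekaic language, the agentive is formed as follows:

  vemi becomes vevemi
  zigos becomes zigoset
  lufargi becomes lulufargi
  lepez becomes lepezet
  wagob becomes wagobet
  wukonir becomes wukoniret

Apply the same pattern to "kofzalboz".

vemi and wukonir both have last vowel 'i' yet inflect differently (vevemi, wukoniret), so the last vowel is not what conditions the rule; whether the stem ends in a vowel or a consonant is.
"kofzalboz" ends in a consonant. The stems ending in a consonant (wukonir → wukoniret, wagob → wagobet, lepez → lepezet) add -et.
The other pattern: stems ending in a vowel repeat the first consonant+vowel as a prefix.
So kofzalboz → kofzalbozet.

kofzalbozet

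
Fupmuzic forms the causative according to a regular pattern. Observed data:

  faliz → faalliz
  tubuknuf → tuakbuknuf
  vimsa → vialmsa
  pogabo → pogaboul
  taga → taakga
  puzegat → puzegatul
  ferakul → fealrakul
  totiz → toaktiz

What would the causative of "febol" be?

fealbol

taga and vimsa both end in -a yet inflect differently (taakga, vialmsa), so the final letter is not what conditions the rule; the first letter is.
"febol" begins with f-. The stems beginning with f- (ferakul → fealrakul, faliz → faalliz) insert -al- after the first vowel.
So febol → fealbol.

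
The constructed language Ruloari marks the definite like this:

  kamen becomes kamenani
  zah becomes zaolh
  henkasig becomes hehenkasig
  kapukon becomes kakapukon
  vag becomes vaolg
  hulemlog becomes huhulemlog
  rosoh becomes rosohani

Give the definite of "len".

leoln

zah and rosoh both end in -h yet inflect differently (zaolh, rosohani), so the final letter is not what conditions the rule; the number of vowels is.
"len" has 1 vowel. The stems with 1 vowel (zah → zaolh, vag → vaolg) insert -ol- after the first vowel.
So len → leoln.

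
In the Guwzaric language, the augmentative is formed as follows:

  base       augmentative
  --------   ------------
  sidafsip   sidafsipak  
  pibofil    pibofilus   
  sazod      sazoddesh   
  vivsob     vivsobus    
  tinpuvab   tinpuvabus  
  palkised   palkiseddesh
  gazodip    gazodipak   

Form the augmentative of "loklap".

loklapak

"loklap" ends in -p. The stems ending in -p (sidafsip → sidafsipak, gazodip → gazodipak) add -ak.
The other patterns: stems ending in -d double the final consonant and add -esh; stems ending in -b or -l add -us.
So loklap → loklapak.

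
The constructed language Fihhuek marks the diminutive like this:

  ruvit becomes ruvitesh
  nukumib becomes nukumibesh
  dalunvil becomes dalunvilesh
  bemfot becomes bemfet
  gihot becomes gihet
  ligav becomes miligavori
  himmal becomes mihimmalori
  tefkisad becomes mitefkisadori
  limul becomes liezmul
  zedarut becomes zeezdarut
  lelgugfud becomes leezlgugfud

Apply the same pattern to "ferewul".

feezrewul

"ferewul" has last vowel 'u'. The stems whose last vowel is 'u' (limul → liezmul, zedarut → zeezdarut, lelgugfud → leezlgugfud) insert -ez- after the first vowel.
The other patterns: stems whose last vowel is 'i' add -esh; stems whose last vowel is 'o' change the last vowel to 'e'; stems whose last vowel is 'a' add mi- … -ori around the stem.
So ferewul → feezrewul.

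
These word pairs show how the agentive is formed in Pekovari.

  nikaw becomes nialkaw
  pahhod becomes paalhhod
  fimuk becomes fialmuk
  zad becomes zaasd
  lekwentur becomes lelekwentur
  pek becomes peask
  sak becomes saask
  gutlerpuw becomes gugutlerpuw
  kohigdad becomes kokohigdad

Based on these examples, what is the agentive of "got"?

goast

"got" has 1 vowel. The stems with 1 vowel (zad → zaasd, pek → peask, sak → saask) insert -as- after the first vowel.
The other patterns: stems with 2 vowels insert -al- after the first vowel; stems with 3 vowels repeat the first consonant+vowel as a prefix.
So got → goast.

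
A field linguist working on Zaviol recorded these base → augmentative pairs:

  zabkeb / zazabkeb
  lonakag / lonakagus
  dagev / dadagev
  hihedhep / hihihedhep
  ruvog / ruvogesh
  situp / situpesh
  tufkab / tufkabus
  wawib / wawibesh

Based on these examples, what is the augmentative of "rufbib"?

tufkab and zabkeb both end in -b yet inflect differently (tufkabus, zazabkeb), so the final letter is not what conditions the rule; the last vowel is.
"rufbib" has last vowel 'i'. The one such stem in the data (wawib → wawibesh) adds -esh, so the same rule applies.
The other patterns: stems whose last vowel is 'a' add -us; stems whose last vowel is 'e' repeat the first consonant+vowel as a prefix.
So rufbib → rufbibesh.

rufbibesh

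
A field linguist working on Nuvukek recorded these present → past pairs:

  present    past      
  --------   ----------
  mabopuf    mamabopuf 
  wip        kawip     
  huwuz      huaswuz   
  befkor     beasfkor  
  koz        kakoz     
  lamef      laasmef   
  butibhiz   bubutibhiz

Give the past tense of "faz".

koz and huwuz both end in -z yet inflect differently (kakoz, huaswuz), so the final letter is not what conditions the rule; the number of vowels is.
"faz" has 1 vowel. The stems with 1 vowel (wip → kawip, koz → kakoz) add the prefix ka-.
The other patterns: stems with 2 vowels insert -as- after the first vowel; stems with 3 vowels repeat the first consonant+vowel as a prefix.
So faz → kafaz.

kafaz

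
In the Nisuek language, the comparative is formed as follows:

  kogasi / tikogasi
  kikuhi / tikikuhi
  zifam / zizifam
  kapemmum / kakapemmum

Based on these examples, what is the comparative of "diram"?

didiram

kapemmum and kikuhi both begin with k- yet inflect differently (kakapemmum, tikikuhi), so the first letter is not what conditions the rule; the final letter is.
"diram" ends in -m. The stems ending in -m (kapemmum → kakapemmum, zifam → zizifam) repeat the first consonant+vowel as a prefix.
The other pattern: stems ending in -i add the prefix ti-.
So diram → didiram.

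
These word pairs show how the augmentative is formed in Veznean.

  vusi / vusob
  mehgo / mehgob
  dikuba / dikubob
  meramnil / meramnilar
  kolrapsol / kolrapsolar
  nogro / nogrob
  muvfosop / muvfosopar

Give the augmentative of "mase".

masob

kolrapsol and mehgo both have last vowel 'o' yet inflect differently (kolrapsolar, mehgob), so the last vowel is not what conditions the rule; whether the stem ends in a vowel or a consonant is.
"mase" ends in a vowel. The stems ending in a vowel (mehgo → mehgob, nogro → nogrob, dikuba → dikubob) drop the final letter and add -ob.
The other pattern: stems ending in a consonant add -ar.
So mase → masob.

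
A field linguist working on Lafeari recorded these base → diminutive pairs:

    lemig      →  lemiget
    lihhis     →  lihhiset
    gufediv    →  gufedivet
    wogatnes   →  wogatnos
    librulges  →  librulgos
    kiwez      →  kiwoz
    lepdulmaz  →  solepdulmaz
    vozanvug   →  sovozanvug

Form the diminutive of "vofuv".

lihhis and wogatnes both end in -s yet inflect differently (lihhiset, wogatnos), so the final letter is not what conditions the rule; the last vowel is.
"vofuv" has last vowel 'u'. The one such stem in the data (vozanvug → sovozanvug) adds the prefix so-, so the same rule applies.
So vofuv → sovofuv.

sovofuv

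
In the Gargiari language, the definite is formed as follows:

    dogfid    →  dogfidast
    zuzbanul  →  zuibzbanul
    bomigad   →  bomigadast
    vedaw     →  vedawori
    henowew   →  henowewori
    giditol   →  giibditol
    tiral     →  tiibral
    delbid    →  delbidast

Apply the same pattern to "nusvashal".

nuibsvashal

"nusvashal" ends in -l. The stems ending in -l (tiral → tiibral, giditol → giibditol, zuzbanul → zuibzbanul) insert -ib- after the first vowel.
The other patterns: stems ending in -w add -ori; stems ending in -d add -ast.
So nusvashal → nuibsvashal.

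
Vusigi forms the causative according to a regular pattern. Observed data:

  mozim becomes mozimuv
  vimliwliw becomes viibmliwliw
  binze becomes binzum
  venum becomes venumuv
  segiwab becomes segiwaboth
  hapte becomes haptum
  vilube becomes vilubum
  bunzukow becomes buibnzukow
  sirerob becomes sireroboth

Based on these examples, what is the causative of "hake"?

mozim and vimliwliw both have last vowel 'i' yet inflect differently (mozimuv, viibmliwliw), so the last vowel is not what conditions the rule; the final letter is.
"hake" ends in -e. The stems ending in -e (hapte → haptum, vilube → vilubum, binze → binzum) drop the final letter and add -um.
So hake → hakum.

hakum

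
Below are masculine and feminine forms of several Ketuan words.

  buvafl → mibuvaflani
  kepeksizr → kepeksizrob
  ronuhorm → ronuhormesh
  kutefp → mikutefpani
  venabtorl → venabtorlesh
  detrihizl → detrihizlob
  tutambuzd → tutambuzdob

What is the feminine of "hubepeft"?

mihubepeftani

"hubepeft" has second-to-last letter 'f'. The stems whose second-to-last letter is 'f' (kutefp → mikutefpani, buvafl → mibuvaflani) add mi- … -ani around the stem.
So hubepeft → mihubepeftani.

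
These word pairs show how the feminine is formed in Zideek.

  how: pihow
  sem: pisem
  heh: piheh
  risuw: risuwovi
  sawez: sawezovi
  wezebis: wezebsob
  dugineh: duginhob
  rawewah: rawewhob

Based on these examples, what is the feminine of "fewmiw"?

fewmiwovi

"fewmiw" has 2 vowels. The stems with 2 vowels (risuw → risuwovi, sawez → sawezovi) add -ovi.
So fewmiw → fewmiwovi.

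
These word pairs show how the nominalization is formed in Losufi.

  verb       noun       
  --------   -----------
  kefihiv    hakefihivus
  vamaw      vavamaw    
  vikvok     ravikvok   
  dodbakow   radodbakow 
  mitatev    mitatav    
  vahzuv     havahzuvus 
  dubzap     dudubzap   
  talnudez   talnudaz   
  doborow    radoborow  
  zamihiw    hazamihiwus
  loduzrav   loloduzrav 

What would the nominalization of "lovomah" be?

lolovomah

"lovomah" has last vowel 'a'. The stems whose last vowel is 'a' (dubzap → dudubzap, loduzrav → loloduzrav, vamaw → vavamaw) repeat the first consonant+vowel as a prefix.
The other patterns: stems whose last vowel is 'e' change the last vowel to 'a'; stems whose last vowel is 'o' add the prefix ra-; stems whose last vowel is 'i' or 'u' add ha- … -us around the stem.
So lovomah → lolovomah.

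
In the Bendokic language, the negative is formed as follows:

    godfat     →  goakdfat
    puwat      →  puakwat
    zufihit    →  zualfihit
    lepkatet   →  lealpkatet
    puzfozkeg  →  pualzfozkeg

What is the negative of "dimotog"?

dialmotog

"dimotog" has 3 vowels. The stems with 3 vowels (zufihit → zualfihit, lepkatet → lealpkatet, puzfozkeg → pualzfozkeg) insert -al- after the first vowel.
The other pattern: stems with 2 vowels insert -ak- after the first vowel.
So dimotog → dialmotog.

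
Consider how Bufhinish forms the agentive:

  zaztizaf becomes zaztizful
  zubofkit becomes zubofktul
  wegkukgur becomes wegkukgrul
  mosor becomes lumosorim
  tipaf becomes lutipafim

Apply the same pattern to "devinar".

"devinar" has 3 vowels. The stems with 3 vowels (zaztizaf → zaztizful, wegkukgur → wegkukgrul, zubofkit → zubofktul) delete the last vowel and add -ul.
The other pattern: stems with 2 vowels add lu- … -im around the stem.
So devinar → devinrul.

devinrul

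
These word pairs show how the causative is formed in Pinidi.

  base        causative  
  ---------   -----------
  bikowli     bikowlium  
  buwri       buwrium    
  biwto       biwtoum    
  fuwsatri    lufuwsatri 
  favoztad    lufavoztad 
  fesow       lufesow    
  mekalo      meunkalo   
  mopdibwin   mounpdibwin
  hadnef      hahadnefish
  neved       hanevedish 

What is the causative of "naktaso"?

"naktaso" begins with n-. The one such stem in the data (neved → hanevedish) adds ha- … -ish around the stem, so the same rule applies.
So naktaso → hanaktasoish.

hanaktasoish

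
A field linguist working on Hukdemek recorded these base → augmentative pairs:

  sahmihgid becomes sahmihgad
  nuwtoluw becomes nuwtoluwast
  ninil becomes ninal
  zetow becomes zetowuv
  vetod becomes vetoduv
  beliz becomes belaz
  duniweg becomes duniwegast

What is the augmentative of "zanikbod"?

"zanikbod" has last vowel 'o'. The stems whose last vowel is 'o' (vetod → vetoduv, zetow → zetowuv) add -uv.
The other patterns: stems whose last vowel is 'i' change the last vowel to 'a'; stems whose last vowel is 'e' or 'u' add -ast.
So zanikbod → zanikboduv.

zanikboduv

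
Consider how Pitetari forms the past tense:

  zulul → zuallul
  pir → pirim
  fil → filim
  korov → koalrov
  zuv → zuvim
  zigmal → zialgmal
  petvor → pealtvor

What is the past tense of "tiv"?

tivim

fil and zulul both end in -l yet inflect differently (filim, zuallul), so the final letter is not what conditions the rule; the number of vowels is.
"tiv" has 1 vowel. The stems with 1 vowel (fil → filim, zuv → zuvim, pir → pirim) add -im.
So tiv → tivim.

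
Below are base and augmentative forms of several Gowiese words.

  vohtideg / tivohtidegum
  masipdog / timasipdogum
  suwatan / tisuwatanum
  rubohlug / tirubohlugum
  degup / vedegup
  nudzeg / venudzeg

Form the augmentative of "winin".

vewinin

"winin" has 2 vowels. The stems with 2 vowels (degup → vedegup, nudzeg → venudzeg) add the prefix ve-.
The other pattern: stems with 3 vowels add ti- … -um around the stem.
So winin → vewinin.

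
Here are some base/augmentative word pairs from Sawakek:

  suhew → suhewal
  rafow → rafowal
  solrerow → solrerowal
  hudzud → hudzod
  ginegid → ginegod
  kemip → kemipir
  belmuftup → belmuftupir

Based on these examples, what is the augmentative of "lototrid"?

ginegid and kemip both have last vowel 'i' yet inflect differently (ginegod, kemipir), so the last vowel is not what conditions the rule; the final letter is.
"lototrid" ends in -d. The stems ending in -d (hudzud → hudzod, ginegid → ginegod) change the last vowel to 'o'.
So lototrid → lototrod.

lototrod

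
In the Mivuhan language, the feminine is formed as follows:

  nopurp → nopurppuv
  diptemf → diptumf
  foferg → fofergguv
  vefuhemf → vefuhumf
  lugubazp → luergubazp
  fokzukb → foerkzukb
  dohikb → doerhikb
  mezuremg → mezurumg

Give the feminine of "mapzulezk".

mezuremg and foferg both end in -g yet inflect differently (mezurumg, fofergguv), so the final letter is not what conditions the rule; the second-to-last letter is.
"mapzulezk" has second-to-last letter 'z'. The one such stem in the data (lugubazp → luergubazp) inserts -er- after the first vowel (as do dohikb, fokzukb), so the same rule applies.
So mapzulezk → maerpzulezk.

maerpzulezk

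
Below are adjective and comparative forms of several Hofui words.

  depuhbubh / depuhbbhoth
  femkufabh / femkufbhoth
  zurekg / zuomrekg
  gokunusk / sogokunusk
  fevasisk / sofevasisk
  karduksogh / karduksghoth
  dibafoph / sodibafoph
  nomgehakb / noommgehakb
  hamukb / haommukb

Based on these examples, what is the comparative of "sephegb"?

dibafoph and depuhbubh both end in -h yet inflect differently (sodibafoph, depuhbbhoth), so the final letter is not what conditions the rule; the second-to-last letter is.
"sephegb" has second-to-last letter 'g'. The one such stem in the data (karduksogh → karduksghoth) deletes the last vowel and adds -oth (as do depuhbubh, femkufabh), so the same rule applies.
The other patterns: stems whose second-to-last letter is 'k' insert -om- after the first vowel; stems whose second-to-last letter is 'p' or 's' add the prefix so-.
So sephegb → sephgboth.

sephgboth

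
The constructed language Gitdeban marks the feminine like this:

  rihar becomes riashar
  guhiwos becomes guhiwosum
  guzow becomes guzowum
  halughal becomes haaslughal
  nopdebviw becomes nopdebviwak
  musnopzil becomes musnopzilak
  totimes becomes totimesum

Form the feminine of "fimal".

fiasmal

halughal and musnopzil both end in -l yet inflect differently (haaslughal, musnopzilak), so the final letter is not what conditions the rule; the last vowel is.
"fimal" has last vowel 'a'. The stems whose last vowel is 'a' (rihar → riashar, halughal → haaslughal) insert -as- after the first vowel.
The other patterns: stems whose last vowel is 'i' add -ak; stems whose last vowel is 'e' or 'o' add -um.
So fimal → fiasmal.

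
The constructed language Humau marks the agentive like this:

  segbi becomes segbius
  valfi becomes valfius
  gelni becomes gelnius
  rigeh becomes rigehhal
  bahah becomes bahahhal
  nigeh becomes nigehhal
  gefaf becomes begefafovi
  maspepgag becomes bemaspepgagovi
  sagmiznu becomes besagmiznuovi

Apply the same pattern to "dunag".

bahah and gefaf both have last vowel 'a' yet inflect differently (bahahhal, begefafovi), so the last vowel is not what conditions the rule; the final letter is.
"dunag" ends in -g. The one such stem in the data (maspepgag → bemaspepgagovi) adds be- … -ovi around the stem, so the same rule applies.
So dunag → bedunagovi.

bedunagovi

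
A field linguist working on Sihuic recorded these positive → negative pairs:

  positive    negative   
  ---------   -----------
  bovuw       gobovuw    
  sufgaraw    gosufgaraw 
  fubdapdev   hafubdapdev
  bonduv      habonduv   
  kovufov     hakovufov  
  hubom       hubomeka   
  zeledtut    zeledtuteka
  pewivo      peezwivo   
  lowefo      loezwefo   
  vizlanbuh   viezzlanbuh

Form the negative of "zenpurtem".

bovuw and bonduv both have last vowel 'u' yet inflect differently (gobovuw, habonduv), so the last vowel is not what conditions the rule; the final letter is.
"zenpurtem" ends in -m. The one such stem in the data (hubom → hubomeka) adds -eka, so the same rule applies.
The other patterns: stems ending in -w add the prefix go-; stems ending in -v add the prefix ha-; stems ending in -h or -o insert -ez- after the first vowel.
So zenpurtem → zenpurtemeka.

zenpurtemeka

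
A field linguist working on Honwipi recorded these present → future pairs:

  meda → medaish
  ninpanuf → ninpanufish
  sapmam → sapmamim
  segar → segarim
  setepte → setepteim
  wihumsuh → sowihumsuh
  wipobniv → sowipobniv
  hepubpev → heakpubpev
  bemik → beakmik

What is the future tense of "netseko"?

wipobniv and hepubpev both end in -v yet inflect differently (sowipobniv, heakpubpev), so the final letter is not what conditions the rule; the first letter is.
"netseko" begins with n-. The one such stem in the data (ninpanuf → ninpanufish) adds -ish, so the same rule applies.
So netseko → netsekoish.

netsekoish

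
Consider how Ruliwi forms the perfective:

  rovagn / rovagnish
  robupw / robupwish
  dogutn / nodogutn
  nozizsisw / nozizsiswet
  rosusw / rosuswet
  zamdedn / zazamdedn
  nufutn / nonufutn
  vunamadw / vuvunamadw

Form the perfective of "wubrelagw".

wubrelagwish

nozizsisw and vunamadw both end in -w yet inflect differently (nozizsiswet, vuvunamadw), so the final letter is not what conditions the rule; the second-to-last letter is.
"wubrelagw" has second-to-last letter 'g'. The one such stem in the data (rovagn → rovagnish) adds -ish, so the same rule applies.
So wubrelagw → wubrelagwish.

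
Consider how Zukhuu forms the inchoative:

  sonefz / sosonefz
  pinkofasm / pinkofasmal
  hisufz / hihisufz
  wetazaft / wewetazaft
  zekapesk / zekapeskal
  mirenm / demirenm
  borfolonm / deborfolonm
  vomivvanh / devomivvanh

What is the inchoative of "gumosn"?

"gumosn" has second-to-last letter 's'. The stems whose second-to-last letter is 's' (pinkofasm → pinkofasmal, zekapesk → zekapeskal) add -al.
So gumosn → gumosnal.

gumosnal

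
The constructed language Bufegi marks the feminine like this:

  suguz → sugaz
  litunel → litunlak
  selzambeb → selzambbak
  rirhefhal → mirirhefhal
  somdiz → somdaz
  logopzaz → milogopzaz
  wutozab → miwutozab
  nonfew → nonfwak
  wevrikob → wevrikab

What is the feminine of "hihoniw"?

hihonaw

"hihoniw" has last vowel 'i'. The one such stem in the data (somdiz → somdaz) changes the last vowel to 'a' (as do wevrikob, suguz), so the same rule applies.
So hihoniw → hihonaw.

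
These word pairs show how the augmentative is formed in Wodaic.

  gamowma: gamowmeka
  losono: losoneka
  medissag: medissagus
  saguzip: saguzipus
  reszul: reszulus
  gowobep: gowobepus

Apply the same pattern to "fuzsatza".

gamowma and medissag both have last vowel 'a' yet inflect differently (gamowmeka, medissagus), so the last vowel is not what conditions the rule; whether the stem ends in a vowel or a consonant is.
"fuzsatza" ends in a vowel. The stems ending in a vowel (gamowma → gamowmeka, losono → losoneka) drop the final letter and add -eka.
The other pattern: stems ending in a consonant add -us.
So fuzsatza → fuzsatzeka.

fuzsatzeka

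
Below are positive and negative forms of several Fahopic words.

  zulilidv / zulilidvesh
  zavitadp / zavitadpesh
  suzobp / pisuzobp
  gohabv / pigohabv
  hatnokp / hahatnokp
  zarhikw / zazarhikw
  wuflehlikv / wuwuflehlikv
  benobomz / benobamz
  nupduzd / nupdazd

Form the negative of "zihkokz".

zavitadp and suzobp both end in -p yet inflect differently (zavitadpesh, pisuzobp), so the final letter is not what conditions the rule; the second-to-last letter is.
"zihkokz" has second-to-last letter 'k'. The stems whose second-to-last letter is 'k' (hatnokp → hahatnokp, zarhikw → zazarhikw, wuflehlikv → wuwuflehlikv) repeat the first consonant+vowel as a prefix.
The other patterns: stems whose second-to-last letter is 'd' add -esh; stems whose second-to-last letter is 'b' add the prefix pi-; stems whose second-to-last letter is 'm' or 'z' change the last vowel to 'a'.
So zihkokz → zizihkokz.

zizihkokz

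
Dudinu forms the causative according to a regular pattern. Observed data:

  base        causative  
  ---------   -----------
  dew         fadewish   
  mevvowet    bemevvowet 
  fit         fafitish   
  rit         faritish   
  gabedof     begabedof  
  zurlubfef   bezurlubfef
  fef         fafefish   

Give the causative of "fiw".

fafiwish

"fiw" has 1 vowel. The stems with 1 vowel (dew → fadewish, fit → fafitish, rit → faritish) add fa- … -ish around the stem.
So fiw → fafiwish.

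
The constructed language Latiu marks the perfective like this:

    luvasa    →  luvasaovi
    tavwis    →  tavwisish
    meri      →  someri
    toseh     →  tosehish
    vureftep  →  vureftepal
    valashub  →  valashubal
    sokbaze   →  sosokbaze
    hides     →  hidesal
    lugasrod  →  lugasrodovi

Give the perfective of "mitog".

"mitog" begins with m-. The one such stem in the data (meri → someri) adds the prefix so-, so the same rule applies.
The other patterns: stems beginning with l- add -ovi; stems beginning with t- add -ish; stems beginning with h- or v- add -al.
So mitog → somitog.

somitog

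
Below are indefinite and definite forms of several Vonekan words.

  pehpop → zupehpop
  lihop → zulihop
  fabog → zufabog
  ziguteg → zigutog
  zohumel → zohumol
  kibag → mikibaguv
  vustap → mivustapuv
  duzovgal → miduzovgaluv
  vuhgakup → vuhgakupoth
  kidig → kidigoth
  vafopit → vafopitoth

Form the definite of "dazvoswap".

midazvoswapuv

"dazvoswap" has last vowel 'a'. The stems whose last vowel is 'a' (kibag → mikibaguv, vustap → mivustapuv, duzovgal → miduzovgaluv) add mi- … -uv around the stem.
So dazvoswap → midazvoswapuv.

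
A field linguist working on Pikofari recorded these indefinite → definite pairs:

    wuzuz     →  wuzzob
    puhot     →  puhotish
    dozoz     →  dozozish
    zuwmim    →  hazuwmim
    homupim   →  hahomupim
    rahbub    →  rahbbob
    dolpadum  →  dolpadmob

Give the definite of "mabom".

dozoz and wuzuz both end in -z yet inflect differently (dozozish, wuzzob), so the final letter is not what conditions the rule; the last vowel is.
"mabom" has last vowel 'o'. The stems whose last vowel is 'o' (dozoz → dozozish, puhot → puhotish) add -ish.
The other patterns: stems whose last vowel is 'u' delete the last vowel and add -ob; stems whose last vowel is 'i' add the prefix ha-.
So mabom → mabomish.

mabomish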